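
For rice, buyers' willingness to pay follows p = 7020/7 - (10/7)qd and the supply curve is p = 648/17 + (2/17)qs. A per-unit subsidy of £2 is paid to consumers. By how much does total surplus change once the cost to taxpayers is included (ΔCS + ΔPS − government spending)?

Net change in total surplus = -119/92

Pre-subsidy: 7020/7 - (10/7)q = 648/17 + (2/17)q gives q* = 28701/46 and p* = 2565/23.
With the rebate, buyers effectively pay pb = ps − 2, where ps is the price sellers receive.
On the curves, pb = 7020/7 - (10/7)q and ps = 648/17 + (2/17)q; the wedge ps − pb = 2 gives 648/17 + (2/17)q − (7020/7 - (10/7)q) = 2, so q' = 57521/92.
Then pb = 7020/7 − (10/7)·(57521/92) = 5045/46 and ps = 648/17 + (2/17)·(57521/92) = 5137/46.
ΔCS = ½(28701/46 + 57521/92)(2565/23 − 5045/46) = 9768455/8464; ΔPS = ½(28701/46 + 57521/92)(5137/46 − 2565/23) = 804461/8464.
Government spending = 2 × 57521/92 = 57521/46.
Net change = 9768455/8464 + 804461/8464 − 57521/46 = -119/92. The loss equals the DWL triangle ½·2·119/92.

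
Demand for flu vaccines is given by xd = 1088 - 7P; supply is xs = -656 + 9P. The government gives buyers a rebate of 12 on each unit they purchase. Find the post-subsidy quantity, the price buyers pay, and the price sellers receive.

Pre-subsidy: 1088 - 7P = -656 + 9P gives P* = 109, x* = 325.
With the rebate, buyers effectively pay Pb = Ps − 12, where Ps is the price sellers receive.
Demand in terms of Ps becomes xd = 1088 − 7(Ps − 12) = 1172 - 7Ps. Setting this equal to supply: 1172 - 7Ps = -656 + 9Ps, so Ps = 114.25.
Buyers pay Pb = 114.25 − 12 = 102.25; x' = -656 + 9·114.25 = 372.25.

x' = 372.25; buyers pay 102.25; sellers receive 114.25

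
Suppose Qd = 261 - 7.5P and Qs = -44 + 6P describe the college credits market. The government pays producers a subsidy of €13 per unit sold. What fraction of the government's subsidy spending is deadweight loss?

Pre-subsidy: 261 - 7.5P = -44 + 6P gives P* = 610/27, Q* = 824/9.
With the subsidy, sellers receive Ps = Pb + 13 for each unit, where Pb is the price buyers pay.
Supply in terms of Pb becomes Qs = -44 + 6(Pb + 13) = 34 + 6Pb. Setting this equal to demand: 261 - 7.5Pb = 34 + 6Pb, so Pb = 454/27.
Sellers receive Ps = 454/27 + 13 = 805/27; Q' = 261 − 7.5·(454/27) = 1214/9.
ΔCS = ½(824/9 + 1214/9)(610/27 − 454/27) = 52988/81; ΔPS = ½(824/9 + 1214/9)(805/27 − 610/27) = 66235/81.
Government spending = 13 × 1214/9 = 15782/9.
DWL = ½ × 13 × (1214/9 − 824/9) = 845/3; fraction = (845/3) / (15782/9) = 195/1214.

DWL / government spending = 195/1214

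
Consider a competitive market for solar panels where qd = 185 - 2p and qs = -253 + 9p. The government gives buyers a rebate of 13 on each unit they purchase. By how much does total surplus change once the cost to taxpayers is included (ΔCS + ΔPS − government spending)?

Pre-subsidy: 185 - 2p = -253 + 9p gives p* = 438/11, q* = 1159/11.
With the rebate, buyers effectively pay pb = ps − 13, where ps is the price sellers receive.
Demand in terms of ps becomes qd = 185 − 2(ps − 13) = 211 - 2ps. Setting this equal to supply: 211 - 2ps = -253 + 9ps, so ps = 464/11.
Buyers pay pb = 464/11 − 13 = 321/11; q' = -253 + 9·(464/11) = 1393/11.
ΔCS = ½(1159/11 + 1393/11)(438/11 − 321/11) = 13572/11; ΔPS = ½(1159/11 + 1393/11)(464/11 − 438/11) = 3016/11.
Government spending = 13 × 1393/11 = 18109/11.
Net change = 13572/11 + 3016/11 − 18109/11 = -1521/11. The loss equals the DWL triangle ½·13·234/11.

Net change in total surplus = -1521/11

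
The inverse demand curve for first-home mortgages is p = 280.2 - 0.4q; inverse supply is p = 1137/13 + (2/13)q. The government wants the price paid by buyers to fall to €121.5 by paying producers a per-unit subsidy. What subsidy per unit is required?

Required subsidy s = €27 per unit

At a buyer price of 121.5, quantity demanded is 700.5 − 2.5·121.5 = 396.75.
Sellers supply 396.75 only when they receive ps = 1137/13 + (2/13)·396.75 = 148.5.
s = ps − pb = 148.5 − 121.5 = 27.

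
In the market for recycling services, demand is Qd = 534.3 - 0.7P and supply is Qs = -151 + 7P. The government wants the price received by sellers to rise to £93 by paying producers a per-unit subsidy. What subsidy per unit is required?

At a seller price of 93, quantity supplied is -151 + 7·93 = 500.
Buyers absorb 500 only when they pay Pb with 534.3 − 0.7·Pb = 500, i.e. Pb = 49.
s = Ps − Pb = 93 − 49 = 44.

Required subsidy s = £44 per unit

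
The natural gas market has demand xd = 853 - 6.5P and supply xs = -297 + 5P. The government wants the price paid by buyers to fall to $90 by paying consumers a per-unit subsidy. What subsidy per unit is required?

At a buyer price of 90, quantity demanded is 853 − 6.5·90 = 268.
Sellers supply 268 only when they receive Ps with -297 + 5·Ps = 268, i.e. Ps = 113.
s = Ps − Pb = 113 − 90 = 23.

Required subsidy s = $23 per unit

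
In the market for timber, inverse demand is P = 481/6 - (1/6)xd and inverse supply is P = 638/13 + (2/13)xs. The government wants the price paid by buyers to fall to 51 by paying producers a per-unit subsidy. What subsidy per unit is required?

Required subsidy s = 25 per unit

At a buyer price of 51, quantity demanded is 481 − 6·51 = 175.
Sellers supply 175 only when they receive Ps = 638/13 + (2/13)·175 = 76.
s = Ps − Pb = 76 − 51 = 25.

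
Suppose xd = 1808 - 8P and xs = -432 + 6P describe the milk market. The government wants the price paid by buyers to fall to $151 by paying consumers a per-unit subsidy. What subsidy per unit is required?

Required subsidy s = $21 per unit

At a buyer price of 151, quantity demanded is 1808 − 8·151 = 600.
Sellers supply 600 only when they receive Ps with -432 + 6·Ps = 600, i.e. Ps = 172.
s = Ps − Pb = 172 − 151 = 21.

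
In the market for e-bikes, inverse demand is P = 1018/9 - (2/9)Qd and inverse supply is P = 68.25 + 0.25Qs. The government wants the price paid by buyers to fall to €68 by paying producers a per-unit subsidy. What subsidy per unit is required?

Required subsidy s = €51 per unit

At a buyer price of 68, quantity demanded is 509 − 4.5·68 = 203.
Sellers supply 203 only when they receive Ps = 68.25 + 0.25·203 = 119.
s = Ps − Pb = 119 − 68 = 51.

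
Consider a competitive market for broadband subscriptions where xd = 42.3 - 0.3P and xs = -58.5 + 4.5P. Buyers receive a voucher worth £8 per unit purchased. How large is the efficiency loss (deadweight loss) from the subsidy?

Deadweight loss = £9

Pre-subsidy: 42.3 - 0.3P = -58.5 + 4.5P gives P* = 21, x* = 36.
With the rebate, buyers effectively pay Pb = Ps − 8, where Ps is the price sellers receive.
Demand in terms of Ps becomes xd = 42.3 − 0.3(Ps − 8) = 44.7 - 0.3Ps. Setting this equal to supply: 44.7 - 0.3Ps = -58.5 + 4.5Ps, so Ps = 21.5.
Buyers pay Pb = 21.5 − 8 = 13.5; x' = -58.5 + 4.5·21.5 = 38.25.
The subsidy expands output by 38.25 − 36 = 2.25 past the efficient level; on those units the gap between marginal cost and willingness to pay runs from 0 up to 8.
DWL = ½ × 8 × 2.25 = 9.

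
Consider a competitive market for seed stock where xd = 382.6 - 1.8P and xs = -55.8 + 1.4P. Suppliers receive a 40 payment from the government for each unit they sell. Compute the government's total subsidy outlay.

Government cost = 6700

Pre-subsidy: 382.6 - 1.8P = -55.8 + 1.4P gives P* = 137, x* = 136.
With the subsidy, sellers receive Ps = Pb + 40 for each unit, where Pb is the price buyers pay.
Supply in terms of Pb becomes xs = -55.8 + 1.4(Pb + 40) = 0.2 + 1.4Pb. Setting this equal to demand: 382.6 - 1.8Pb = 0.2 + 1.4Pb, so Pb = 119.5.
Sellers receive Ps = 119.5 + 40 = 159.5; x' = 382.6 − 1.8·119.5 = 167.5.
Government outlay = subsidy × quantity = 40 × 167.5 = 6700.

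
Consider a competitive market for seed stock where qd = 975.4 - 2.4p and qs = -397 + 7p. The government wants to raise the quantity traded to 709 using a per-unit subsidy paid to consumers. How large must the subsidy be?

Required subsidy s = 47 per unit

At q = 709, invert demand for the buyer price: pb = (975.4 − 709)/2.4 = 111; invert supply for the seller price: ps = (709 − (-397))/7 = 158.
The subsidy must fill the gap: s = ps − pb = 158 − 111 = 47.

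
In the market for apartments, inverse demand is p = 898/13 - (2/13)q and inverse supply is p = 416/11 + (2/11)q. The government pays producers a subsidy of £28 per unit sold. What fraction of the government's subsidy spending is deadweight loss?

DWL / government spending = 1001/4237

Pre-subsidy: 898/13 - (2/13)q = 416/11 + (2/11)q gives q* = 93.125 and p* = 54.75.
With the subsidy, sellers receive ps = pb + 28 for each unit, where pb is the price buyers pay.
On the curves, pb = 898/13 - (2/13)q and ps = 416/11 + (2/11)q; the wedge ps − pb = 28 gives 416/11 + (2/11)q − (898/13 - (2/13)q) = 28, so q' = 4237/24.
Then pb = 898/13 − (2/13)·(4237/24) = 503/12 and ps = 416/11 + (2/11)·(4237/24) = 839/12.
ΔCS = ½(93.125 + 4237/24)(54.75 − 503/12) = 62293/36; ΔPS = ½(93.125 + 4237/24)(839/12 − 54.75) = 73619/36.
Government spending = 28 × 4237/24 = 29659/6.
DWL = ½ × 28 × (4237/24 − 93.125) = 7007/6; fraction = (7007/6) / (29659/6) = 1001/4237.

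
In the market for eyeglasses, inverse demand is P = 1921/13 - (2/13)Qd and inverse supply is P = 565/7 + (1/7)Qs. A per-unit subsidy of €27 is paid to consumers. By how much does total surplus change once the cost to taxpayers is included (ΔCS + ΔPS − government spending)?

Net change in total surplus = -€1228.5

Pre-subsidy: 1921/13 - (2/13)Q = 565/7 + (1/7)Q gives Q* = 226 and P* = 113.
With the rebate, buyers effectively pay Pb = Ps − 27, where Ps is the price sellers receive.
On the curves, Pb = 1921/13 - (2/13)Q and Ps = 565/7 + (1/7)Q; the wedge Ps − Pb = 27 gives 565/7 + (1/7)Q − (1921/13 - (2/13)Q) = 27, so Q' = 317.
Then Pb = 1921/13 − (2/13)·317 = 99 and Ps = 565/7 + (1/7)·317 = 126.
ΔCS = ½(226 + 317)(113 − 99) = 3801; ΔPS = ½(226 + 317)(126 − 113) = 3529.5.
Government spending = 27 × 317 = 8559.
Net change = 3801 + 3529.5 − 8559 = -1228.5. The loss equals the DWL triangle ½·27·91.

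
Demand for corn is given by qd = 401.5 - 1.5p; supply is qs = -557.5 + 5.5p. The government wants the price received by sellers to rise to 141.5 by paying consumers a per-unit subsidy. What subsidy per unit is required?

Required subsidy s = 21 per unit

At a seller price of 141.5, quantity supplied is -557.5 + 5.5·141.5 = 220.75.
Buyers absorb 220.75 only when they pay pb with 401.5 − 1.5·pb = 220.75, i.e. pb = 120.5.
s = ps − pb = 141.5 − 120.5 = 21.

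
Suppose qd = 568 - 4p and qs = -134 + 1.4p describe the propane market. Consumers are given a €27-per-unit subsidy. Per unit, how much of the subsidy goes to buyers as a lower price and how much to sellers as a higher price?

Pre-subsidy: 568 - 4p = -134 + 1.4p gives p* = 130, q* = 48.
With the rebate, buyers effectively pay pb = ps − 27, where ps is the price sellers receive.
Demand in terms of ps becomes qd = 568 − 4(ps − 27) = 676 - 4ps. Setting this equal to supply: 676 - 4ps = -134 + 1.4ps, so ps = 150.
Buyers pay pb = 150 − 27 = 123; q' = -134 + 1.4·150 = 76.
Buyers' price falls by p* − pb = 130 − 123 = 7; sellers' price rises by ps − p* = 150 − 130 = 20.

Buyers gain €7 per unit; sellers gain €20 per unit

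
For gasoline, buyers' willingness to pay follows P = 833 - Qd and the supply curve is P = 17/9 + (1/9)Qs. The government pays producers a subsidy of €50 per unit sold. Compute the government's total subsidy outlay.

Pre-subsidy: 833 - Q = 17/9 + (1/9)Q gives Q* = 748 and P* = 85.
With the subsidy, sellers receive Ps = Pb + 50 for each unit, where Pb is the price buyers pay.
On the curves, Pb = 833 - Q and Ps = 17/9 + (1/9)Q; the wedge Ps − Pb = 50 gives 17/9 + (1/9)Q − (833 - Q) = 50, so Q' = 793.
Then Pb = 833 − 1·793 = 40 and Ps = 17/9 + (1/9)·793 = 90.
Government outlay = subsidy × quantity = 50 × 793 = 39650.

Government cost = €39650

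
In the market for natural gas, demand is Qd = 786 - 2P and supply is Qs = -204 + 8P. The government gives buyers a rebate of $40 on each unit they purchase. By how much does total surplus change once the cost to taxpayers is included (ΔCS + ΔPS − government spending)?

Net change in total surplus = -$1280

Pre-subsidy: 786 - 2P = -204 + 8P gives P* = 99, Q* = 588.
With the rebate, buyers effectively pay Pb = Ps − 40, where Ps is the price sellers receive.
Demand in terms of Ps becomes Qd = 786 − 2(Ps − 40) = 866 - 2Ps. Setting this equal to supply: 866 - 2Ps = -204 + 8Ps, so Ps = 107.
Buyers pay Pb = 107 − 40 = 67; Q' = -204 + 8·107 = 652.
ΔCS = ½(588 + 652)(99 − 67) = 19840; ΔPS = ½(588 + 652)(107 − 99) = 4960.
Government spending = 40 × 652 = 26080.
Net change = 19840 + 4960 − 26080 = -1280. The loss equals the DWL triangle ½·40·64.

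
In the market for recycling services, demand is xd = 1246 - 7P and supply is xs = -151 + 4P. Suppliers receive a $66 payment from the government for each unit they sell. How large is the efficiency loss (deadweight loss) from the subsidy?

Deadweight loss = $5544

Pre-subsidy: 1246 - 7P = -151 + 4P gives P* = 127, x* = 357.
With the subsidy, sellers receive Ps = Pb + 66 for each unit, where Pb is the price buyers pay.
Supply in terms of Pb becomes xs = -151 + 4(Pb + 66) = 113 + 4Pb. Setting this equal to demand: 1246 - 7Pb = 113 + 4Pb, so Pb = 103.
Sellers receive Ps = 103 + 66 = 169; x' = 1246 − 7·103 = 525.
The subsidy expands output by 525 − 357 = 168 past the efficient level; on those units the gap between marginal cost and willingness to pay runs from 0 up to 66.
DWL = ½ × 66 × 168 = 5544.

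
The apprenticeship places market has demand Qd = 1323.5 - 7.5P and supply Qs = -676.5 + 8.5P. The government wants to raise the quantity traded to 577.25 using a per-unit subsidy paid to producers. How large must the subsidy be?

At Q = 577.25, invert demand for the buyer price: Pb = (1323.5 − 577.25)/7.5 = 99.5; invert supply for the seller price: Ps = (577.25 − (-676.5))/8.5 = 147.5.
The subsidy must fill the gap: s = Ps − Pb = 147.5 − 99.5 = 48.

Required subsidy s = 48 per unit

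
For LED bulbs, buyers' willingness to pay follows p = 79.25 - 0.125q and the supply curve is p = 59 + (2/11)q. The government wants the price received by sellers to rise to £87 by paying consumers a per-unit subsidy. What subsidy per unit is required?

Required subsidy s = £27 per unit

At a seller price of 87, quantity supplied is -324.5 + 5.5·87 = 154.
Buyers absorb 154 only when they pay pb = 79.25 − 0.125·154 = 60.
s = ps − pb = 87 − 60 = 27.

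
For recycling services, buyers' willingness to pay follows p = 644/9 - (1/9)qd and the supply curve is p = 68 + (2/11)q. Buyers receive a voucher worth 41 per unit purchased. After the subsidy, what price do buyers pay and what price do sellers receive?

Buyers pay 1585/29; sellers receive 2774/29

Pre-subsidy: 644/9 - (1/9)q = 68 + (2/11)q gives q* = 352/29 and p* = 2036/29.
With the rebate, buyers effectively pay pb = ps − 41, where ps is the price sellers receive.
On the curves, pb = 644/9 - (1/9)q and ps = 68 + (2/11)q; the wedge ps − pb = 41 gives 68 + (2/11)q − (644/9 - (1/9)q) = 41, so q' = 4411/29.
Then pb = 644/9 − (1/9)·(4411/29) = 1585/29 and ps = 68 + (2/11)·(4411/29) = 2774/29.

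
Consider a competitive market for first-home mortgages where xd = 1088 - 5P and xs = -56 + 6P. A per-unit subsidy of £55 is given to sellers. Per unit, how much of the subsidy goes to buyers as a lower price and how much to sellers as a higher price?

Pre-subsidy: 1088 - 5P = -56 + 6P gives P* = 104, x* = 568.
With the subsidy, sellers receive Ps = Pb + 55 for each unit, where Pb is the price buyers pay.
Supply in terms of Pb becomes xs = -56 + 6(Pb + 55) = 274 + 6Pb. Setting this equal to demand: 1088 - 5Pb = 274 + 6Pb, so Pb = 74.
Sellers receive Ps = 74 + 55 = 129; x' = 1088 − 5·74 = 718.
Buyers' price falls by P* − Pb = 104 − 74 = 30; sellers' price rises by Ps − P* = 129 − 104 = 25.

Buyers gain £30 per unit; sellers gain £25 per unit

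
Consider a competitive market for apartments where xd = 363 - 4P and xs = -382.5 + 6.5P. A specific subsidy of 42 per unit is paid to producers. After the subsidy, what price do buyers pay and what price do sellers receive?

Pre-subsidy: 363 - 4P = -382.5 + 6.5P gives P* = 71, x* = 79.
With the subsidy, sellers receive Ps = Pb + 42 for each unit, where Pb is the price buyers pay.
Supply in terms of Pb becomes xs = -382.5 + 6.5(Pb + 42) = -109.5 + 6.5Pb. Setting this equal to demand: 363 - 4Pb = -109.5 + 6.5Pb, so Pb = 45.
Sellers receive Ps = 45 + 42 = 87; x' = 363 − 4·45 = 183.

Buyers pay 45; sellers receive 87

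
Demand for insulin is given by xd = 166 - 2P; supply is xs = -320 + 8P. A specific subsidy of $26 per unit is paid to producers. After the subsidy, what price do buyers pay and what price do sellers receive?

Pre-subsidy: 166 - 2P = -320 + 8P gives P* = 48.6, x* = 68.8.
With the subsidy, sellers receive Ps = Pb + 26 for each unit, where Pb is the price buyers pay.
Supply in terms of Pb becomes xs = -320 + 8(Pb + 26) = -112 + 8Pb. Setting this equal to demand: 166 - 2Pb = -112 + 8Pb, so Pb = 27.8.
Sellers receive Ps = 27.8 + 26 = 53.8; x' = 166 − 2·27.8 = 110.4.

Buyers pay $27.8; sellers receive $53.8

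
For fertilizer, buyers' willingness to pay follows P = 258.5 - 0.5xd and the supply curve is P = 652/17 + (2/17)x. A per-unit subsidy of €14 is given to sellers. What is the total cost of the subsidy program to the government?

Government cost = 15922/3

Pre-subsidy: 258.5 - 0.5x = 652/17 + (2/17)x gives x* = 2495/7 and P* = 562/7.
With the subsidy, sellers receive Ps = Pb + 14 for each unit, where Pb is the price buyers pay.
On the curves, Pb = 258.5 - 0.5x and Ps = 652/17 + (2/17)x; the wedge Ps − Pb = 14 gives 652/17 + (2/17)x − (258.5 - 0.5x) = 14, so x' = 7961/21.
Then Pb = 258.5 − 0.5·(7961/21) = 1448/21 and Ps = 652/17 + (2/17)·(7961/21) = 1742/21.
Government outlay = subsidy × quantity = 14 × 7961/21 = 15922/3.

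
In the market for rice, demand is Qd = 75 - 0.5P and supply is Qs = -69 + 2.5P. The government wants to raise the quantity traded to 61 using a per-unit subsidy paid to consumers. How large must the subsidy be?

Required subsidy s = 24 per unit

At Q = 61, invert demand for the buyer price: Pb = (75 − 61)/0.5 = 28; invert supply for the seller price: Ps = (61 − (-69))/2.5 = 52.
The subsidy must fill the gap: s = Ps − Pb = 52 − 28 = 24.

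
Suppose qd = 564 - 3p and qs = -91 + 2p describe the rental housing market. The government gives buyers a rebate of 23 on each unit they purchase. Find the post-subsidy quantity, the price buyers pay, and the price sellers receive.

Pre-subsidy: 564 - 3p = -91 + 2p gives p* = 131, q* = 171.
With the rebate, buyers effectively pay pb = ps − 23, where ps is the price sellers receive.
Demand in terms of ps becomes qd = 564 − 3(ps − 23) = 633 - 3ps. Setting this equal to supply: 633 - 3ps = -91 + 2ps, so ps = 144.8.
Buyers pay pb = 144.8 − 23 = 121.8; q' = -91 + 2·144.8 = 198.6.

q' = 198.6; buyers pay 121.8; sellers receive 144.8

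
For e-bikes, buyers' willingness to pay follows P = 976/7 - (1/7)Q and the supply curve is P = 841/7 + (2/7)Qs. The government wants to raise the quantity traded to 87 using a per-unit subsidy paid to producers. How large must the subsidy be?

At Q = 87, from the demand curve buyers pay Pb = 976/7 − (1/7)·87 = 127; from the supply curve sellers need Ps = 841/7 + (2/7)·87 = 145.
The subsidy must fill the gap: s = Ps − Pb = 145 − 127 = 18.

Required subsidy s = 18 per unit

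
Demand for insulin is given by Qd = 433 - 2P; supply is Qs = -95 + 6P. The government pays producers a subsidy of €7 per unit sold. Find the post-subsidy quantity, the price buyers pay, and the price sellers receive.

Q' = 311.5; buyers pay €60.75; sellers receive €67.75

Pre-subsidy: 433 - 2P = -95 + 6P gives P* = 66, Q* = 301.
With the subsidy, sellers receive Ps = Pb + 7 for each unit, where Pb is the price buyers pay.
Supply in terms of Pb becomes Qs = -95 + 6(Pb + 7) = -53 + 6Pb. Setting this equal to demand: 433 - 2Pb = -53 + 6Pb, so Pb = 60.75.
Sellers receive Ps = 60.75 + 7 = 67.75; Q' = 433 − 2·60.75 = 311.5.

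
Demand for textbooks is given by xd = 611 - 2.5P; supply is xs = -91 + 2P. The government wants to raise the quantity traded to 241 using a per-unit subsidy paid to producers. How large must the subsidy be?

At x = 241, invert demand for the buyer price: Pb = (611 − 241)/2.5 = 148; invert supply for the seller price: Ps = (241 − (-91))/2 = 166.
The subsidy must fill the gap: s = Ps − Pb = 166 − 148 = 18.

Required subsidy s = 18 per unit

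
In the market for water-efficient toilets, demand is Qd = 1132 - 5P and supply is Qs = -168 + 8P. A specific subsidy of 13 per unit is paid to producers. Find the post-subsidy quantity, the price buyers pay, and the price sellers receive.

Q' = 672; buyers pay 92; sellers receive 105

Pre-subsidy: 1132 - 5P = -168 + 8P gives P* = 100, Q* = 632.
With the subsidy, sellers receive Ps = Pb + 13 for each unit, where Pb is the price buyers pay.
Supply in terms of Pb becomes Qs = -168 + 8(Pb + 13) = -64 + 8Pb. Setting this equal to demand: 1132 - 5Pb = -64 + 8Pb, so Pb = 92.
Sellers receive Ps = 92 + 13 = 105; Q' = 1132 − 5·92 = 672.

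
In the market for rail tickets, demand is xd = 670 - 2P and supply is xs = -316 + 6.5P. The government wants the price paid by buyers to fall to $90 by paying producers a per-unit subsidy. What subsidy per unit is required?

Required subsidy s = $34 per unit

At a buyer price of 90, quantity demanded is 670 − 2·90 = 490.
Sellers supply 490 only when they receive Ps with -316 + 6.5·Ps = 490, i.e. Ps = 124.
s = Ps − Pb = 124 − 90 = 34.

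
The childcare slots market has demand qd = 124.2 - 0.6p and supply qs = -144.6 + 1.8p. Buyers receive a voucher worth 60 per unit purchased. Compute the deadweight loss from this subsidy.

Pre-subsidy: 124.2 - 0.6p = -144.6 + 1.8p gives p* = 112, q* = 57.
With the rebate, buyers effectively pay pb = ps − 60, where ps is the price sellers receive.
Demand in terms of ps becomes qd = 124.2 − 0.6(ps − 60) = 160.2 - 0.6ps. Setting this equal to supply: 160.2 - 0.6ps = -144.6 + 1.8ps, so ps = 127.
Buyers pay pb = 127 − 60 = 67; q' = -144.6 + 1.8·127 = 84.
The subsidy expands output by 84 − 57 = 27 past the efficient level; on those units the gap between marginal cost and willingness to pay runs from 0 up to 60.
DWL = ½ × 60 × 27 = 810.

Deadweight loss = 810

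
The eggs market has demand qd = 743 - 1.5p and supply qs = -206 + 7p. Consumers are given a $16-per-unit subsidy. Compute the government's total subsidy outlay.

Pre-subsidy: 743 - 1.5p = -206 + 7p gives p* = 1898/17, q* = 9784/17.
With the rebate, buyers effectively pay pb = ps − 16, where ps is the price sellers receive.
Demand in terms of ps becomes qd = 743 − 1.5(ps − 16) = 767 - 1.5ps. Setting this equal to supply: 767 - 1.5ps = -206 + 7ps, so ps = 1946/17.
Buyers pay pb = 1946/17 − 16 = 1674/17; q' = -206 + 7·(1946/17) = 10120/17.
Government outlay = subsidy × quantity = 16 × 10120/17 = 161920/17.

Government cost = 161920/17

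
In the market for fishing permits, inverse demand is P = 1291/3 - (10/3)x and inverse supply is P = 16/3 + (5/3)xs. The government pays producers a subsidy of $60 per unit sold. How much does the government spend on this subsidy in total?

Government cost = $5820

Pre-subsidy: 1291/3 - (10/3)x = 16/3 + (5/3)x gives x* = 85 and P* = 147.
With the subsidy, sellers receive Ps = Pb + 60 for each unit, where Pb is the price buyers pay.
On the curves, Pb = 1291/3 - (10/3)x and Ps = 16/3 + (5/3)x; the wedge Ps − Pb = 60 gives 16/3 + (5/3)x − (1291/3 - (10/3)x) = 60, so x' = 97.
Then Pb = 1291/3 − (10/3)·97 = 107 and Ps = 16/3 + (5/3)·97 = 167.
Government outlay = subsidy × quantity = 60 × 97 = 5820.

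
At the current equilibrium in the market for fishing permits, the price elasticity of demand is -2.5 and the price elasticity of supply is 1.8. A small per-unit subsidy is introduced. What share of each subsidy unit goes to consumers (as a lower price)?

Consumer share = 18/43

For a small subsidy around the equilibrium, the benefit split depends on the relative slopes, which at a point are proportional to the elasticities.
Buyer share = εs/(εs + |εd|) = 1.8/(1.8 + 2.5) = 18/43; seller share = |εd|/(εs + |εd|) = 25/43.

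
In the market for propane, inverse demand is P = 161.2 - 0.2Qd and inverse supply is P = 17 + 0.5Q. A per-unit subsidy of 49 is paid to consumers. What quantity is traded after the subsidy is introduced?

Pre-subsidy: 161.2 - 0.2Q = 17 + 0.5Q gives Q* = 206 and P* = 120.
With the rebate, buyers effectively pay Pb = Ps − 49, where Ps is the price sellers receive.
On the curves, Pb = 161.2 - 0.2Q and Ps = 17 + 0.5Q; the wedge Ps − Pb = 49 gives 17 + 0.5Q − (161.2 - 0.2Q) = 49, so Q' = 276.
Then Pb = 161.2 − 0.2·276 = 106 and Ps = 17 + 0.5·276 = 155.

Q' = 276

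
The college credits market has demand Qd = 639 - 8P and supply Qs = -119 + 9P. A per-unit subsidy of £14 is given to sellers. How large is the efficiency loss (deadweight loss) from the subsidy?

Deadweight loss = 7056/17

Pre-subsidy: 639 - 8P = -119 + 9P gives P* = 758/17, Q* = 4799/17.
With the subsidy, sellers receive Ps = Pb + 14 for each unit, where Pb is the price buyers pay.
Supply in terms of Pb becomes Qs = -119 + 9(Pb + 14) = 7 + 9Pb. Setting this equal to demand: 639 - 8Pb = 7 + 9Pb, so Pb = 632/17.
Sellers receive Ps = 632/17 + 14 = 870/17; Q' = 639 − 8·(632/17) = 5807/17.
The subsidy expands output by 5807/17 − 4799/17 = 1008/17 past the efficient level; on those units the gap between marginal cost and willingness to pay runs from 0 up to 14.
DWL = ½ × 14 × 1008/17 = 7056/17.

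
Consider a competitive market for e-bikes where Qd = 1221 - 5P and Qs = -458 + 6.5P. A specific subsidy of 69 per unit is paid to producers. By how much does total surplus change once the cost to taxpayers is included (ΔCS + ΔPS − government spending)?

Net change in total surplus = -6727.5

Pre-subsidy: 1221 - 5P = -458 + 6.5P gives P* = 146, Q* = 491.
With the subsidy, sellers receive Ps = Pb + 69 for each unit, where Pb is the price buyers pay.
Supply in terms of Pb becomes Qs = -458 + 6.5(Pb + 69) = -9.5 + 6.5Pb. Setting this equal to demand: 1221 - 5Pb = -9.5 + 6.5Pb, so Pb = 107.
Sellers receive Ps = 107 + 69 = 176; Q' = 1221 − 5·107 = 686.
ΔCS = ½(491 + 686)(146 − 107) = 22951.5; ΔPS = ½(491 + 686)(176 − 146) = 17655.
Government spending = 69 × 686 = 47334.
Net change = 22951.5 + 17655 − 47334 = -6727.5. The loss equals the DWL triangle ½·69·195.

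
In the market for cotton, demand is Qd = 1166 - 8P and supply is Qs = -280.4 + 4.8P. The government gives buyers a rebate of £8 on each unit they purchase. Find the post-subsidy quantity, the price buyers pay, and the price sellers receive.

Q' = 286; buyers pay £110; sellers receive £118

Pre-subsidy: 1166 - 8P = -280.4 + 4.8P gives P* = 113, Q* = 262.
With the rebate, buyers effectively pay Pb = Ps − 8, where Ps is the price sellers receive.
Demand in terms of Ps becomes Qd = 1166 − 8(Ps − 8) = 1230 - 8Ps. Setting this equal to supply: 1230 - 8Ps = -280.4 + 4.8Ps, so Ps = 118.
Buyers pay Pb = 118 − 8 = 110; Q' = -280.4 + 4.8·118 = 286.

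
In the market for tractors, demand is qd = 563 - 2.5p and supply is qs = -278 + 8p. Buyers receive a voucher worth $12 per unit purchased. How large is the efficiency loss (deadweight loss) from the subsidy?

Deadweight loss = 960/7

Pre-subsidy: 563 - 2.5p = -278 + 8p gives p* = 1682/21, q* = 7618/21.
With the rebate, buyers effectively pay pb = ps − 12, where ps is the price sellers receive.
Demand in terms of ps becomes qd = 563 − 2.5(ps − 12) = 593 - 2.5ps. Setting this equal to supply: 593 - 2.5ps = -278 + 8ps, so ps = 1742/21.
Buyers pay pb = 1742/21 − 12 = 1490/21; q' = -278 + 8·(1742/21) = 8098/21.
The subsidy expands output by 8098/21 − 7618/21 = 160/7 past the efficient level; on those units the gap between marginal cost and willingness to pay runs from 0 up to 12.
DWL = ½ × 12 × 160/7 = 960/7.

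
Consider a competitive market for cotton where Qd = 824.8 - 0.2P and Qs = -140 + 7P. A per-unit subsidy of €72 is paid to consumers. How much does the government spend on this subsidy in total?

Government cost = €58464

Pre-subsidy: 824.8 - 0.2P = -140 + 7P gives P* = 134, Q* = 798.
With the rebate, buyers effectively pay Pb = Ps − 72, where Ps is the price sellers receive.
Demand in terms of Ps becomes Qd = 824.8 − 0.2(Ps − 72) = 839.2 - 0.2Ps. Setting this equal to supply: 839.2 - 0.2Ps = -140 + 7Ps, so Ps = 136.
Buyers pay Pb = 136 − 72 = 64; Q' = -140 + 7·136 = 812.
Government outlay = subsidy × quantity = 72 × 812 = 58464.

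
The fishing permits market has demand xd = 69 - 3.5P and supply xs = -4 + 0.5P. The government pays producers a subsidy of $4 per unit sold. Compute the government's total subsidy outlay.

Pre-subsidy: 69 - 3.5P = -4 + 0.5P gives P* = 18.25, x* = 5.125.
With the subsidy, sellers receive Ps = Pb + 4 for each unit, where Pb is the price buyers pay.
Supply in terms of Pb becomes xs = -4 + 0.5(Pb + 4) = -2 + 0.5Pb. Setting this equal to demand: 69 - 3.5Pb = -2 + 0.5Pb, so Pb = 17.75.
Sellers receive Ps = 17.75 + 4 = 21.75; x' = 69 − 3.5·17.75 = 6.875.
Government outlay = subsidy × quantity = 4 × 6.875 = 27.5.

Government cost = $27.5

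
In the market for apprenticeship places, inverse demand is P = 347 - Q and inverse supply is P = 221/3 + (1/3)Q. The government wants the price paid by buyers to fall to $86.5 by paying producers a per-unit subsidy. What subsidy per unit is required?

At a buyer price of 86.5, quantity demanded is 347 − 1·86.5 = 260.5.
Sellers supply 260.5 only when they receive Ps = 221/3 + (1/3)·260.5 = 160.5.
s = Ps − Pb = 160.5 − 86.5 = 74.

Required subsidy s = $74 per unit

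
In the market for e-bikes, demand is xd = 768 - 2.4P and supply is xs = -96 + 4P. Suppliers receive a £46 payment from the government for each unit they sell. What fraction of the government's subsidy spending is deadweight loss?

DWL / government spending = 23/342

Pre-subsidy: 768 - 2.4P = -96 + 4P gives P* = 135, x* = 444.
With the subsidy, sellers receive Ps = Pb + 46 for each unit, where Pb is the price buyers pay.
Supply in terms of Pb becomes xs = -96 + 4(Pb + 46) = 88 + 4Pb. Setting this equal to demand: 768 - 2.4Pb = 88 + 4Pb, so Pb = 106.25.
Sellers receive Ps = 106.25 + 46 = 152.25; x' = 768 − 2.4·106.25 = 513.
ΔCS = ½(444 + 513)(135 − 106.25) = 13756.875; ΔPS = ½(444 + 513)(152.25 − 135) = 8254.125.
Government spending = 46 × 513 = 23598.
DWL = ½ × 46 × (513 − 444) = 1587; fraction = 1587 / 23598 = 23/342.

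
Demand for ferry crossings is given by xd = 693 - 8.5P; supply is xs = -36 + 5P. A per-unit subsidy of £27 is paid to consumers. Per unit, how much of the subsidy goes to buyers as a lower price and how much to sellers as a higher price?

Pre-subsidy: 693 - 8.5P = -36 + 5P gives P* = 54, x* = 234.
With the rebate, buyers effectively pay Pb = Ps − 27, where Ps is the price sellers receive.
Demand in terms of Ps becomes xd = 693 − 8.5(Ps − 27) = 922.5 - 8.5Ps. Setting this equal to supply: 922.5 - 8.5Ps = -36 + 5Ps, so Ps = 71.
Buyers pay Pb = 71 − 27 = 44; x' = -36 + 5·71 = 319.
Buyers' price falls by P* − Pb = 54 − 44 = 10; sellers' price rises by Ps − P* = 71 − 54 = 17.

Buyers gain £10 per unit; sellers gain £17 per unit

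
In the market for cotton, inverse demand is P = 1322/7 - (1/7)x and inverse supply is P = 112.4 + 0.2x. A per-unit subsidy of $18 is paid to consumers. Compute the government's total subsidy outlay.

Pre-subsidy: 1322/7 - (1/7)x = 112.4 + 0.2x gives x* = 223 and P* = 157.
With the rebate, buyers effectively pay Pb = Ps − 18, where Ps is the price sellers receive.
On the curves, Pb = 1322/7 - (1/7)x and Ps = 112.4 + 0.2x; the wedge Ps − Pb = 18 gives 112.4 + 0.2x − (1322/7 - (1/7)x) = 18, so x' = 275.5.
Then Pb = 1322/7 − (1/7)·275.5 = 149.5 and Ps = 112.4 + 0.2·275.5 = 167.5.
Government outlay = subsidy × quantity = 18 × 275.5 = 4959.

Government cost = $4959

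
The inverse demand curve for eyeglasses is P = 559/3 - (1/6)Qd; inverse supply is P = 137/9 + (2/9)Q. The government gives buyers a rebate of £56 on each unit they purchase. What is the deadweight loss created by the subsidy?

Pre-subsidy: 559/3 - (1/6)Q = 137/9 + (2/9)Q gives Q* = 440 and P* = 113.
With the rebate, buyers effectively pay Pb = Ps − 56, where Ps is the price sellers receive.
On the curves, Pb = 559/3 - (1/6)Q and Ps = 137/9 + (2/9)Q; the wedge Ps − Pb = 56 gives 137/9 + (2/9)Q − (559/3 - (1/6)Q) = 56, so Q' = 584.
Then Pb = 559/3 − (1/6)·584 = 89 and Ps = 137/9 + (2/9)·584 = 145.
The subsidy expands output by 584 − 440 = 144 past the efficient level; on those units the gap between marginal cost and willingness to pay runs from 0 up to 56.
DWL = ½ × 56 × 144 = 4032.

Deadweight loss = £4032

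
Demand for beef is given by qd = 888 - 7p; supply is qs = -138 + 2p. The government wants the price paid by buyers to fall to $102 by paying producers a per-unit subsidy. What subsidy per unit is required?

Required subsidy s = $54 per unit

At a buyer price of 102, quantity demanded is 888 − 7·102 = 174.
Sellers supply 174 only when they receive ps with -138 + 2·ps = 174, i.e. ps = 156.
s = ps − pb = 156 − 102 = 54.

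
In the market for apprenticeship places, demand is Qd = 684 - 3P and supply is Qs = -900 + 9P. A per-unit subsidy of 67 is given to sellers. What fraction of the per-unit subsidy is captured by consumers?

Consumer share = 0.75

Pre-subsidy: 684 - 3P = -900 + 9P gives P* = 132, Q* = 288.
With the subsidy, sellers receive Ps = Pb + 67 for each unit, where Pb is the price buyers pay.
Supply in terms of Pb becomes Qs = -900 + 9(Pb + 67) = -297 + 9Pb. Setting this equal to demand: 684 - 3Pb = -297 + 9Pb, so Pb = 81.75.
Sellers receive Ps = 81.75 + 67 = 148.75; Q' = 684 − 3·81.75 = 438.75.
Buyers' price falls by P* − Pb = 132 − 81.75 = 50.25; sellers' price rises by Ps − P* = 148.75 − 132 = 16.75.
So consumers capture 50.25/67 = 0.75 of each unit of subsidy.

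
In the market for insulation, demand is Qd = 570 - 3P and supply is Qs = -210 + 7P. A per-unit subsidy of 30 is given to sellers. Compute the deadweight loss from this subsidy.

Pre-subsidy: 570 - 3P = -210 + 7P gives P* = 78, Q* = 336.
With the subsidy, sellers receive Ps = Pb + 30 for each unit, where Pb is the price buyers pay.
Supply in terms of Pb becomes Qs = -210 + 7(Pb + 30) = 0 + 7Pb. Setting this equal to demand: 570 - 3Pb = 0 + 7Pb, so Pb = 57.
Sellers receive Ps = 57 + 30 = 87; Q' = 570 − 3·57 = 399.
The subsidy expands output by 399 − 336 = 63 past the efficient level; on those units the gap between marginal cost and willingness to pay runs from 0 up to 30.
DWL = ½ × 30 × 63 = 945.

Deadweight loss = 945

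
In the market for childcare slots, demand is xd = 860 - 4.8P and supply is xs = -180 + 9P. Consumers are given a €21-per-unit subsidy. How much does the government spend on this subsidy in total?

Government cost = €11844

Pre-subsidy: 860 - 4.8P = -180 + 9P gives P* = 5200/69, x* = 11460/23.
With the rebate, buyers effectively pay Pb = Ps − 21, where Ps is the price sellers receive.
Demand in terms of Ps becomes xd = 860 − 4.8(Ps − 21) = 960.8 - 4.8Ps. Setting this equal to supply: 960.8 - 4.8Ps = -180 + 9Ps, so Ps = 248/3.
Buyers pay Pb = 248/3 − 21 = 185/3; x' = -180 + 9·(248/3) = 564.
Government outlay = subsidy × quantity = 21 × 564 = 11844.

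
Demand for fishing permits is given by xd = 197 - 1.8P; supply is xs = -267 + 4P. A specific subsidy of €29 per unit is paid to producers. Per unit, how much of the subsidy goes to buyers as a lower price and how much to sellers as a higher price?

Buyers gain €20 per unit; sellers gain €9 per unit

Pre-subsidy: 197 - 1.8P = -267 + 4P gives P* = 80, x* = 53.
With the subsidy, sellers receive Ps = Pb + 29 for each unit, where Pb is the price buyers pay.
Supply in terms of Pb becomes xs = -267 + 4(Pb + 29) = -151 + 4Pb. Setting this equal to demand: 197 - 1.8Pb = -151 + 4Pb, so Pb = 60.
Sellers receive Ps = 60 + 29 = 89; x' = 197 − 1.8·60 = 89.
Buyers' price falls by P* − Pb = 80 − 60 = 20; sellers' price rises by Ps − P* = 89 − 80 = 9.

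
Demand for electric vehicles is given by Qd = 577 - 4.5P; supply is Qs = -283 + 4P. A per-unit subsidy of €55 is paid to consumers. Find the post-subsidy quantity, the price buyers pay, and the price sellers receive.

Q' = 4049/17; buyers pay 1280/17; sellers receive 2215/17

Pre-subsidy: 577 - 4.5P = -283 + 4P gives P* = 1720/17, Q* = 2069/17.
With the rebate, buyers effectively pay Pb = Ps − 55, where Ps is the price sellers receive.
Demand in terms of Ps becomes Qd = 577 − 4.5(Ps − 55) = 824.5 - 4.5Ps. Setting this equal to supply: 824.5 - 4.5Ps = -283 + 4Ps, so Ps = 2215/17.
Buyers pay Pb = 2215/17 − 55 = 1280/17; Q' = -283 + 4·(2215/17) = 4049/17.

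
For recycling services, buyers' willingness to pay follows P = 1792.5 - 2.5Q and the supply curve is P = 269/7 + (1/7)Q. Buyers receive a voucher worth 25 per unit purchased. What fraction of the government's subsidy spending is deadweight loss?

DWL / government spending = 175/24907

Pre-subsidy: 1792.5 - 2.5Q = 269/7 + (1/7)Q gives Q* = 24557/37 and P* = 4930/37.
With the rebate, buyers effectively pay Pb = Ps − 25, where Ps is the price sellers receive.
On the curves, Pb = 1792.5 - 2.5Q and Ps = 269/7 + (1/7)Q; the wedge Ps − Pb = 25 gives 269/7 + (1/7)Q − (1792.5 - 2.5Q) = 25, so Q' = 24907/37.
Then Pb = 1792.5 − 2.5·(24907/37) = 4055/37 and Ps = 269/7 + (1/7)·(24907/37) = 4980/37.
ΔCS = ½(24557/37 + 24907/37)(4930/37 − 4055/37) = 21640500/1369; ΔPS = ½(24557/37 + 24907/37)(4980/37 − 4930/37) = 1236600/1369.
Government spending = 25 × 24907/37 = 622675/37.
DWL = ½ × 25 × (24907/37 − 24557/37) = 4375/37; fraction = (4375/37) / (622675/37) = 175/24907.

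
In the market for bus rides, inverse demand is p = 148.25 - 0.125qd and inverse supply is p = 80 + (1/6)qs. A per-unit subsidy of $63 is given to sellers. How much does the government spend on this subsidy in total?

Pre-subsidy: 148.25 - 0.125q = 80 + (1/6)q gives q* = 234 and p* = 119.
With the subsidy, sellers receive ps = pb + 63 for each unit, where pb is the price buyers pay.
On the curves, pb = 148.25 - 0.125q and ps = 80 + (1/6)q; the wedge ps − pb = 63 gives 80 + (1/6)q − (148.25 - 0.125q) = 63, so q' = 450.
Then pb = 148.25 − 0.125·450 = 92 and ps = 80 + (1/6)·450 = 155.
Government outlay = subsidy × quantity = 63 × 450 = 28350.

Government cost = $28350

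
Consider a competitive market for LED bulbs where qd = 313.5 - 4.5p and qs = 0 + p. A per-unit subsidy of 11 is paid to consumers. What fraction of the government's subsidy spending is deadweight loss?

DWL / government spending = 3/44

Pre-subsidy: 313.5 - 4.5p = 0 + p gives p* = 57, q* = 57.
With the rebate, buyers effectively pay pb = ps − 11, where ps is the price sellers receive.
Demand in terms of ps becomes qd = 313.5 − 4.5(ps − 11) = 363 - 4.5ps. Setting this equal to supply: 363 - 4.5ps = 0 + ps, so ps = 66.
Buyers pay pb = 66 − 11 = 55; q' = 0 + 1·66 = 66.
ΔCS = ½(57 + 66)(57 − 55) = 123; ΔPS = ½(57 + 66)(66 − 57) = 553.5.
Government spending = 11 × 66 = 726.
DWL = ½ × 11 × (66 − 57) = 49.5; fraction = 49.5 / 726 = 3/44.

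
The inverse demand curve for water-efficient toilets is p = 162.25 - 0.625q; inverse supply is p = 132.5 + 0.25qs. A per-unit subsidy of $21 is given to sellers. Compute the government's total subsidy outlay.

Government cost = $1218

Pre-subsidy: 162.25 - 0.625q = 132.5 + 0.25q gives q* = 34 and p* = 141.
With the subsidy, sellers receive ps = pb + 21 for each unit, where pb is the price buyers pay.
On the curves, pb = 162.25 - 0.625q and ps = 132.5 + 0.25q; the wedge ps − pb = 21 gives 132.5 + 0.25q − (162.25 - 0.625q) = 21, so q' = 58.
Then pb = 162.25 − 0.625·58 = 126 and ps = 132.5 + 0.25·58 = 147.
Government outlay = subsidy × quantity = 21 × 58 = 1218.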